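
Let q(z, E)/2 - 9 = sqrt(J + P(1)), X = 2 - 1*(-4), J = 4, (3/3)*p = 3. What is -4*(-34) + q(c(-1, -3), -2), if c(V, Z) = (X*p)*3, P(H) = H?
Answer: 154 + 2*sqrt(5) ≈ 158.47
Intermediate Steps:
p = 3
X = 6 (X = 2 + 4 = 6)
c(V, Z) = 54 (c(V, Z) = (6*3)*3 = 18*3 = 54)
q(z, E) = 18 + 2*sqrt(5) (q(z, E) = 18 + 2*sqrt(4 + 1) = 18 + 2*sqrt(5))
-4*(-34) + q(c(-1, -3), -2) = -4*(-34) + (18 + 2*sqrt(5)) = 136 + (18 + 2*sqrt(5)) = 154 + 2*sqrt(5)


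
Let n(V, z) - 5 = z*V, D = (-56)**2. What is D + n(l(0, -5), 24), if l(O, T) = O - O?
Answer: 3141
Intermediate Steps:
l(O, T) = 0
D = 3136
n(V, z) = 5 + V*z (n(V, z) = 5 + z*V = 5 + V*z)
D + n(l(0, -5), 24) = 3136 + (5 + 0*24) = 3136 + (5 + 0) = 3136 + 5 = 3141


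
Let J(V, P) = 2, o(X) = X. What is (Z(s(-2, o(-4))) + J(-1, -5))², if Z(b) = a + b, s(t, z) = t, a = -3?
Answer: 9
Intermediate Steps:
Z(b) = -3 + b
(Z(s(-2, o(-4))) + J(-1, -5))² = ((-3 - 2) + 2)² = (-5 + 2)² = (-3)² = 9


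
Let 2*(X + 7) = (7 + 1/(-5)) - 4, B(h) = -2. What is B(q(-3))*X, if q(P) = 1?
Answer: 56/5 ≈ 11.200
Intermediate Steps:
X = -28/5 (X = -7 + ((7 + 1/(-5)) - 4)/2 = -7 + ((7 - 1/5) - 4)/2 = -7 + (34/5 - 4)/2 = -7 + (1/2)*(14/5) = -7 + 7/5 = -28/5 ≈ -5.6000)
B(q(-3))*X = -2*(-28/5) = 56/5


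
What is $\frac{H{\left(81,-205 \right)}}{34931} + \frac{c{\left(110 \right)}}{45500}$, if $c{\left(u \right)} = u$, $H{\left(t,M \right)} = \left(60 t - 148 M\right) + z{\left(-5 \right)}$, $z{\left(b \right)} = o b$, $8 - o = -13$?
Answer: $\frac{947139}{940450} \approx 1.0071$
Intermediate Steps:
$o = 21$ ($o = 8 - -13 = 8 + 13 = 21$)
$z{\left(b \right)} = 21 b$
$H{\left(t,M \right)} = -105 - 148 M + 60 t$ ($H{\left(t,M \right)} = \left(60 t - 148 M\right) + 21 \left(-5\right) = \left(- 148 M + 60 t\right) - 105 = -105 - 148 M + 60 t$)
$\frac{H{\left(81,-205 \right)}}{34931} + \frac{c{\left(110 \right)}}{45500} = \frac{-105 - -30340 + 60 \cdot 81}{34931} + \frac{110}{45500} = \left(-105 + 30340 + 4860\right) \frac{1}{34931} + 110 \cdot \frac{1}{45500} = 35095 \cdot \frac{1}{34931} + \frac{11}{4550} = \frac{35095}{34931} + \frac{11}{4550} = \frac{947139}{940450}$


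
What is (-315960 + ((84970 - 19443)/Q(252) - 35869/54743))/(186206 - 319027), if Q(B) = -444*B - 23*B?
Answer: 290791525762211/122240388290436 ≈ 2.3788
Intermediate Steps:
Q(B) = -467*B
(-315960 + ((84970 - 19443)/Q(252) - 35869/54743))/(186206 - 319027) = (-315960 + ((84970 - 19443)/((-467*252)) - 35869/54743))/(186206 - 319027) = (-315960 + (65527/(-117684) - 35869*1/54743))/(-132821) = (-315960 + (65527*(-1/117684) - 35869/54743))*(-1/132821) = (-315960 + (-9361/16812 - 35869/54743))*(-1/132821) = (-315960 - 1115478851/920339316)*(-1/132821) = -290791525762211/920339316*(-1/132821) = 290791525762211/122240388290436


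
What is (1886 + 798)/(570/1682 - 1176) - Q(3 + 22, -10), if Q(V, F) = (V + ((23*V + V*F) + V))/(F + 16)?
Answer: -128105863/1977462 ≈ -64.783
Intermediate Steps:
Q(V, F) = (25*V + F*V)/(16 + F) (Q(V, F) = (V + ((23*V + F*V) + V))/(16 + F) = (V + (24*V + F*V))/(16 + F) = (25*V + F*V)/(16 + F))
(1886 + 798)/(570/1682 - 1176) - Q(3 + 22, -10) = (1886 + 798)/(570/1682 - 1176) - (3 + 22)*(25 - 10)/(16 - 10) = 2684/(570*(1/1682) - 1176) - 25*15/6 = 2684/(285/841 - 1176) - 25*15/6 = 2684/(-988731/841) - 1*125/2 = 2684*(-841/988731) - 125/2 = -2257244/988731 - 125/2 = -128105863/1977462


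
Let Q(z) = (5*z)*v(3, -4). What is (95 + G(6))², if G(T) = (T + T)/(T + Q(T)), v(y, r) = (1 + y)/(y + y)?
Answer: 1540081/169 ≈ 9112.9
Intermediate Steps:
v(y, r) = (1 + y)/(2*y) (v(y, r) = (1 + y)/((2*y)) = (1 + y)*(1/(2*y)) = (1 + y)/(2*y))
Q(z) = 10*z/3 (Q(z) = (5*z)*((½)*(1 + 3)/3) = (5*z)*((½)*(⅓)*4) = (5*z)*(⅔) = 10*z/3)
G(T) = 6/13 (G(T) = (T + T)/(T + 10*T/3) = (2*T)/((13*T/3)) = (2*T)*(3/(13*T)) = 6/13)
(95 + G(6))² = (95 + 6/13)² = (1241/13)² = 1540081/169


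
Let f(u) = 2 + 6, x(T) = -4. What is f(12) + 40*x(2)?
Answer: -152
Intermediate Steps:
f(u) = 8
f(12) + 40*x(2) = 8 + 40*(-4) = 8 - 160 = -152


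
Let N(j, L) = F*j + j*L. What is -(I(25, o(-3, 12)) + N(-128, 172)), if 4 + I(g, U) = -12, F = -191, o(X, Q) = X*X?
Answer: -2416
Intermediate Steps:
o(X, Q) = X²
N(j, L) = -191*j + L*j (N(j, L) = -191*j + j*L = -191*j + L*j)
I(g, U) = -16 (I(g, U) = -4 - 12 = -16)
-(I(25, o(-3, 12)) + N(-128, 172)) = -(-16 - 128*(-191 + 172)) = -(-16 - 128*(-19)) = -(-16 + 2432) = -1*2416 = -2416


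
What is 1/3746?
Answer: 1/3746 ≈ 0.00026695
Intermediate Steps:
1/3746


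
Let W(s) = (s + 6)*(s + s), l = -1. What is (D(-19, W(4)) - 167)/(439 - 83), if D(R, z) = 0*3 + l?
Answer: -42/89 ≈ -0.47191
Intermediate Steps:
W(s) = 2*s*(6 + s) (W(s) = (6 + s)*(2*s) = 2*s*(6 + s))
D(R, z) = -1 (D(R, z) = 0*3 - 1 = 0 - 1 = -1)
(D(-19, W(4)) - 167)/(439 - 83) = (-1 - 167)/(439 - 83) = -168/356 = -168*1/356 = -42/89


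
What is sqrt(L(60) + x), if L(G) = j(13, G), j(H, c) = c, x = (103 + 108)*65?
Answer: 5*sqrt(551) ≈ 117.37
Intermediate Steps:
x = 13715 (x = 211*65 = 13715)
L(G) = G
sqrt(L(60) + x) = sqrt(60 + 13715) = sqrt(13775) = 5*sqrt(551)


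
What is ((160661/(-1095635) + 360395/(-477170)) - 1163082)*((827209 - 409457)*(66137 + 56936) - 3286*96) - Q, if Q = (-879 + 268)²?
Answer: -625256702519473744426011775/10456083059 ≈ -5.9798e+16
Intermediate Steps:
Q = 373321 (Q = (-611)² = 373321)
((160661/(-1095635) + 360395/(-477170)) - 1163082)*((827209 - 409457)*(66137 + 56936) - 3286*96) - Q = ((160661/(-1095635) + 360395/(-477170)) - 1163082)*((827209 - 409457)*(66137 + 56936) - 3286*96) - 1*373321 = ((160661*(-1/1095635) + 360395*(-1/477170)) - 1163082)*(417752*123073 - 315456) - 373321 = ((-160661/1095635 - 72079/95434) - 1163082)*(51413991896 - 315456) - 373321 = (-94304797039/104560830590 - 1163082)*51413676440 - 373321 = -121612914269075419/104560830590*51413676440 - 373321 = -625256702515570269042342836/10456083059 - 373321 = -625256702519473744426011775/10456083059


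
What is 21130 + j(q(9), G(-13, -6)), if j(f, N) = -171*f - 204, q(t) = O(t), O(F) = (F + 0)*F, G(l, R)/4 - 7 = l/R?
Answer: 7075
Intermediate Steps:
G(l, R) = 28 + 4*l/R (G(l, R) = 28 + 4*(l/R) = 28 + 4*l/R)
O(F) = F² (O(F) = F*F = F²)
q(t) = t²
j(f, N) = -204 - 171*f
21130 + j(q(9), G(-13, -6)) = 21130 + (-204 - 171*9²) = 21130 + (-204 - 171*81) = 21130 + (-204 - 13851) = 21130 - 14055 = 7075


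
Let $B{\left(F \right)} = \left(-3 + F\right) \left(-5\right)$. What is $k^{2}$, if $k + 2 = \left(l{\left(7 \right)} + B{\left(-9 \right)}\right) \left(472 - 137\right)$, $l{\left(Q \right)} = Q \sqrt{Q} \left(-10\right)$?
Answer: $4253247104 - 942596200 \sqrt{7} \approx 1.7594 \cdot 10^{9}$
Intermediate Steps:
$l{\left(Q \right)} = - 10 Q^{\frac{3}{2}}$ ($l{\left(Q \right)} = Q^{\frac{3}{2}} \left(-10\right) = - 10 Q^{\frac{3}{2}}$)
$B{\left(F \right)} = 15 - 5 F$
$k = 20098 - 23450 \sqrt{7}$ ($k = -2 + \left(- 10 \cdot 7^{\frac{3}{2}} + \left(15 - -45\right)\right) \left(472 - 137\right) = -2 + \left(- 10 \cdot 7 \sqrt{7} + \left(15 + 45\right)\right) 335 = -2 + \left(- 70 \sqrt{7} + 60\right) 335 = -2 + \left(60 - 70 \sqrt{7}\right) 335 = -2 + \left(20100 - 23450 \sqrt{7}\right) = 20098 - 23450 \sqrt{7} \approx -41945.0$)
$k^{2} = \left(20098 - 23450 \sqrt{7}\right)^{2}$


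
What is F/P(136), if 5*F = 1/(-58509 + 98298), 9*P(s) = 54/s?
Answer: 68/596835 ≈ 0.00011393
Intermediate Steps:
P(s) = 6/s (P(s) = (54/s)/9 = 6/s)
F = 1/198945 (F = 1/(5*(-58509 + 98298)) = (⅕)/39789 = (⅕)*(1/39789) = 1/198945 ≈ 5.0265e-6)
F/P(136) = 1/(198945*((6/136))) = 1/(198945*((6*(1/136)))) = 1/(198945*(3/68)) = (1/198945)*(68/3) = 68/596835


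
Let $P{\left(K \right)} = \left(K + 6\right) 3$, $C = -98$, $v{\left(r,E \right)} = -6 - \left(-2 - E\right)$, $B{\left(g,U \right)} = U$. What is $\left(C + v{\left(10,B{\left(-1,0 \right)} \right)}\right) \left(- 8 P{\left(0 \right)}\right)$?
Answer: $14688$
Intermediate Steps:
$v{\left(r,E \right)} = -4 + E$ ($v{\left(r,E \right)} = -6 + \left(2 + E\right) = -4 + E$)
$P{\left(K \right)} = 18 + 3 K$ ($P{\left(K \right)} = \left(6 + K\right) 3 = 18 + 3 K$)
$\left(C + v{\left(10,B{\left(-1,0 \right)} \right)}\right) \left(- 8 P{\left(0 \right)}\right) = \left(-98 + \left(-4 + 0\right)\right) \left(- 8 \left(18 + 3 \cdot 0\right)\right) = \left(-98 - 4\right) \left(- 8 \left(18 + 0\right)\right) = - 102 \left(\left(-8\right) 18\right) = \left(-102\right) \left(-144\right) = 14688$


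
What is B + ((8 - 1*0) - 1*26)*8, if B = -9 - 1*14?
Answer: -167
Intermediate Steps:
B = -23 (B = -9 - 14 = -23)
B + ((8 - 1*0) - 1*26)*8 = -23 + ((8 - 1*0) - 1*26)*8 = -23 + ((8 + 0) - 26)*8 = -23 + (8 - 26)*8 = -23 - 18*8 = -23 - 144 = -167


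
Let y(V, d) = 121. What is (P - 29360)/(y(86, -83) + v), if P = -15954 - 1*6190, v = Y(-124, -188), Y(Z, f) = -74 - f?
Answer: -51504/235 ≈ -219.17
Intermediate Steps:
v = 114 (v = -74 - 1*(-188) = -74 + 188 = 114)
P = -22144 (P = -15954 - 6190 = -22144)
(P - 29360)/(y(86, -83) + v) = (-22144 - 29360)/(121 + 114) = -51504/235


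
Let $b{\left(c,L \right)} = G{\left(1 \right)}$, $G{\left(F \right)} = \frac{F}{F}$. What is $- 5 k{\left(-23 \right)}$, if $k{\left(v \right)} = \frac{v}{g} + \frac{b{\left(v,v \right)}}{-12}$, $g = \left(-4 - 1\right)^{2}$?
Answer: $\frac{301}{60} \approx 5.0167$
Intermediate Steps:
$g = 25$ ($g = \left(-5\right)^{2} = 25$)
$G{\left(F \right)} = 1$
$b{\left(c,L \right)} = 1$
$k{\left(v \right)} = - \frac{1}{12} + \frac{v}{25}$ ($k{\left(v \right)} = \frac{v}{25} + 1 \frac{1}{-12} = v \frac{1}{25} + 1 \left(- \frac{1}{12}\right) = \frac{v}{25} - \frac{1}{12} = - \frac{1}{12} + \frac{v}{25}$)
$- 5 k{\left(-23 \right)} = - 5 \left(- \frac{1}{12} + \frac{1}{25} \left(-23\right)\right) = - 5 \left(- \frac{1}{12} - \frac{23}{25}\right) = \left(-5\right) \left(- \frac{301}{300}\right) = \frac{301}{60}$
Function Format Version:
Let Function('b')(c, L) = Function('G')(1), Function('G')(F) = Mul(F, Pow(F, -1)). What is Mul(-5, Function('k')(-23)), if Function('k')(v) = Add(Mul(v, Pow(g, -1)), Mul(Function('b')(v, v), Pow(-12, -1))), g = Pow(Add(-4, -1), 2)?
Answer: Rational(301, 60) ≈ 5.0167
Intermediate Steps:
g = 25 (g = Pow(-5, 2) = 25)
Function('G')(F) = 1
Function('b')(c, L) = 1
Function('k')(v) = Add(Rational(-1, 12), Mul(Rational(1, 25), v)) (Function('k')(v) = Add(Mul(v, Pow(25, -1)), Mul(1, Pow(-12, -1))) = Add(Mul(v, Rational(1, 25)), Mul(1, Rational(-1, 12))) = Add(Mul(Rational(1, 25), v), Rational(-1, 12)) = Add(Rational(-1, 12), Mul(Rational(1, 25), v)))
Mul(-5, Function('k')(-23)) = Mul(-5, Add(Rational(-1, 12), Mul(Rational(1, 25), -23))) = Mul(-5, Add(Rational(-1, 12), Rational(-23, 25))) = Mul(-5, Rational(-301, 300)) = Rational(301, 60)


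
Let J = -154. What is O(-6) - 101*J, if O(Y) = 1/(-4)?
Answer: 62215/4 ≈ 15554.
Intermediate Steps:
O(Y) = -¼
O(-6) - 101*J = -¼ - 101*(-154) = -¼ + 15554 = 62215/4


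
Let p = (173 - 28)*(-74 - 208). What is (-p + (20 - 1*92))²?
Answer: 1666109124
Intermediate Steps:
p = -40890 (p = 145*(-282) = -40890)
(-p + (20 - 1*92))² = (-1*(-40890) + (20 - 1*92))² = (40890 + (20 - 92))² = (40890 - 72)² = 40818² = 1666109124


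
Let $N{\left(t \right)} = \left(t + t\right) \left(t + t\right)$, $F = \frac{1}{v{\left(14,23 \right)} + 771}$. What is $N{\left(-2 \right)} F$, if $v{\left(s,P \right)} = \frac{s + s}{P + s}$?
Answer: $\frac{592}{28555} \approx 0.020732$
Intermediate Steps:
$v{\left(s,P \right)} = \frac{2 s}{P + s}$
$F = \frac{37}{28555}$ ($F = \frac{1}{2 \cdot 14 \frac{1}{23 + 14} + 771} = \frac{1}{2 \cdot 14 \cdot \frac{1}{37} + 771} = \frac{1}{\frac{28}{37} + 771} = \frac{1}{\frac{28555}{37}} = \frac{37}{28555} \approx 0.0012957$)
$N{\left(t \right)} = 4 t^{2}$ ($N{\left(t \right)} = 2 t 2 t = 4 t^{2}$)
$N{\left(-2 \right)} F = 4 \left(-2\right)^{2} \cdot \frac{37}{28555} = 4 \cdot 4 \cdot \frac{37}{28555} = 16 \cdot \frac{37}{28555} = \frac{592}{28555}$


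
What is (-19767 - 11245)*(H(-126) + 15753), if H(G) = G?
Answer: -484624524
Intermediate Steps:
(-19767 - 11245)*(H(-126) + 15753) = (-19767 - 11245)*(-126 + 15753) = -31012*15627 = -484624524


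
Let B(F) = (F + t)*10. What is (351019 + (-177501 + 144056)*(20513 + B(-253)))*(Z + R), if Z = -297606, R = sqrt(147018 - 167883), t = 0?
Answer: 178888114344096 - 601090416*I*sqrt(20865) ≈ 1.7889e+14 - 8.6826e+10*I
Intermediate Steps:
B(F) = 10*F (B(F) = (F + 0)*10 = F*10 = 10*F)
R = I*sqrt(20865) (R = sqrt(-20865) = I*sqrt(20865) ≈ 144.45*I)
(351019 + (-177501 + 144056)*(20513 + B(-253)))*(Z + R) = (351019 + (-177501 + 144056)*(20513 + 10*(-253)))*(-297606 + I*sqrt(20865)) = (351019 - 33445*(20513 - 2530))*(-297606 + I*sqrt(20865)) = (351019 - 33445*17983)*(-297606 + I*sqrt(20865)) = (351019 - 601441435)*(-297606 + I*sqrt(20865)) = -601090416*(-297606 + I*sqrt(20865)) = 178888114344096 - 601090416*I*sqrt(20865)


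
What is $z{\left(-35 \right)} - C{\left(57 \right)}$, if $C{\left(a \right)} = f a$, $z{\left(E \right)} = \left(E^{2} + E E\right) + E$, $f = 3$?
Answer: $2244$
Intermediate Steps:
$z{\left(E \right)} = E + 2 E^{2}$ ($z{\left(E \right)} = \left(E^{2} + E^{2}\right) + E = 2 E^{2} + E = E + 2 E^{2}$)
$C{\left(a \right)} = 3 a$
$z{\left(-35 \right)} - C{\left(57 \right)} = - 35 \left(1 + 2 \left(-35\right)\right) - 3 \cdot 57 = - 35 \left(1 - 70\right) - 171 = \left(-35\right) \left(-69\right) - 171 = 2415 - 171 = 2244$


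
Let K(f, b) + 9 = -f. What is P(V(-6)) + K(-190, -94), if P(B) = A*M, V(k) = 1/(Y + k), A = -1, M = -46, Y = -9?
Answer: 227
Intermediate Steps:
K(f, b) = -9 - f
V(k) = 1/(-9 + k)
P(B) = 46 (P(B) = -1*(-46) = 46)
P(V(-6)) + K(-190, -94) = 46 + (-9 - 1*(-190)) = 46 + (-9 + 190) = 46 + 181 = 227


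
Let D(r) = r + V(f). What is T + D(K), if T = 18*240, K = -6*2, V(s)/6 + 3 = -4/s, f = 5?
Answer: 21426/5 ≈ 4285.2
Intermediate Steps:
V(s) = -18 - 24/s (V(s) = -18 + 6*(-4/s) = -18 - 24/s)
K = -12
T = 4320
D(r) = -114/5 + r (D(r) = r + (-18 - 24/5) = r - 114/5 = -114/5 + r)
T + D(K) = 4320 + (-114/5 - 12) = 4320 - 174/5 = 21426/5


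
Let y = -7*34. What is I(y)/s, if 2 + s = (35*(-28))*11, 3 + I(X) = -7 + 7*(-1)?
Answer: 17/10782 ≈ 0.0015767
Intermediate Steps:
y = -238
I(X) = -17 (I(X) = -3 + (-7 + 7*(-1)) = -3 + (-7 - 7) = -3 - 14 = -17)
s = -10782 (s = -2 + (35*(-28))*11 = -2 - 980*11 = -2 - 10780 = -10782)
I(y)/s = -17/(-10782) = -17*(-1/10782) = 17/10782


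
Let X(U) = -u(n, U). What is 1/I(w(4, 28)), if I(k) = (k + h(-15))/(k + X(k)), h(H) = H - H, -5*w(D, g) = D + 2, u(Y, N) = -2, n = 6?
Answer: -2/3 ≈ -0.66667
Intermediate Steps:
w(D, g) = -2/5 - D/5 (w(D, g) = -(D + 2)/5 = -(2 + D)/5 = -2/5 - D/5)
h(H) = 0
X(U) = 2 (X(U) = -1*(-2) = 2)
I(k) = k/(2 + k) (I(k) = (k + 0)/(k + 2) = k/(2 + k))
1/I(w(4, 28)) = 1/((-2/5 - 1/5*4)/(2 + (-2/5 - 1/5*4))) = 1/((-2/5 - 4/5)/(2 + (-2/5 - 4/5))) = 1/(-6/(5*(2 - 6/5))) = 1/(-6/(5*4/5)) = 1/(-6/5*5/4) = 1/(-3/2) = -2/3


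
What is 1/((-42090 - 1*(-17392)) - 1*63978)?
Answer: -1/88676 ≈ -1.1277e-5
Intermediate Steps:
1/((-42090 - 1*(-17392)) - 1*63978) = 1/((-42090 + 17392) - 63978) = 1/(-24698 - 63978) = 1/(-88676) = -1/88676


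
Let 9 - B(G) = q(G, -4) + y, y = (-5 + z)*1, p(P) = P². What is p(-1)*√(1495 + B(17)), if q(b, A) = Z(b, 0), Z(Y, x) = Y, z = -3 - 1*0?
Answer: √1495 ≈ 38.665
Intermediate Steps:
z = -3 (z = -3 + 0 = -3)
q(b, A) = b
y = -8 (y = (-5 - 3)*1 = -8*1 = -8)
B(G) = 17 - G (B(G) = 9 - (G - 8) = 9 - (-8 + G) = 9 + (8 - G) = 17 - G)
p(-1)*√(1495 + B(17)) = (-1)²*√(1495 + (17 - 1*17)) = 1*√(1495 + (17 - 17)) = 1*√(1495 + 0) = 1*√1495 = √1495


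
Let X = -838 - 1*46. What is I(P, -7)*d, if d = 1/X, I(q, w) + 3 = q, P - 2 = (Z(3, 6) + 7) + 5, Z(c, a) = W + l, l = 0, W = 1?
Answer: -3/221 ≈ -0.013575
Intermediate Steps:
Z(c, a) = 1 (Z(c, a) = 1 + 0 = 1)
P = 15 (P = 2 + ((1 + 7) + 5) = 2 + (8 + 5) = 2 + 13 = 15)
X = -884 (X = -838 - 46 = -884)
I(q, w) = -3 + q
d = -1/884 (d = 1/(-884) = -1/884 ≈ -0.0011312)
I(P, -7)*d = (-3 + 15)*(-1/884) = 12*(-1/884) = -3/221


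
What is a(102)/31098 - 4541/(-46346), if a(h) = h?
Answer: 24323885/240211318 ≈ 0.10126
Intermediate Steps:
a(102)/31098 - 4541/(-46346) = 102/31098 - 4541/(-46346) = 102*(1/31098) - 4541*(-1/46346) = 17/5183 + 4541/46346 = 24323885/240211318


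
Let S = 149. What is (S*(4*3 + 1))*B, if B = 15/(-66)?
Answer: -9685/22 ≈ -440.23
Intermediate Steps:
B = -5/22 (B = 15*(-1/66) = -5/22 ≈ -0.22727)
(S*(4*3 + 1))*B = (149*(4*3 + 1))*(-5/22) = (149*(12 + 1))*(-5/22) = (149*13)*(-5/22) = 1937*(-5/22) = -9685/22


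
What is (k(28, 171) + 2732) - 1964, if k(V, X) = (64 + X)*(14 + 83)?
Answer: 23563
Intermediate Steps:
k(V, X) = 6208 + 97*X (k(V, X) = (64 + X)*97 = 6208 + 97*X)
(k(28, 171) + 2732) - 1964 = ((6208 + 97*171) + 2732) - 1964 = ((6208 + 16587) + 2732) - 1964 = (22795 + 2732) - 1964 = 25527 - 1964 = 23563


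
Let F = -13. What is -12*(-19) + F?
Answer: 215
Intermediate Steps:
-12*(-19) + F = -12*(-19) - 13 = 228 - 13 = 215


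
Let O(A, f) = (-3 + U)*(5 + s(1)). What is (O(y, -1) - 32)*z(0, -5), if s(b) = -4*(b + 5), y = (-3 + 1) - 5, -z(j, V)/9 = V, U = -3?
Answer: 3690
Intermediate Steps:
z(j, V) = -9*V
y = -7 (y = -2 - 5 = -7)
s(b) = -20 - 4*b (s(b) = -4*(5 + b) = -20 - 4*b)
O(A, f) = 114 (O(A, f) = (-3 - 3)*(5 + (-20 - 4*1)) = -6*(5 + (-20 - 4)) = -6*(5 - 24) = -6*(-19) = 114)
(O(y, -1) - 32)*z(0, -5) = (114 - 32)*(-9*(-5)) = 82*45 = 3690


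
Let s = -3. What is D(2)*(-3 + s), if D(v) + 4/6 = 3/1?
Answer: -14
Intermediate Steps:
D(v) = 7/3 (D(v) = -⅔ + 3/1 = -⅔ + 3*1 = -⅔ + 3 = 7/3)
D(2)*(-3 + s) = 7*(-3 - 3)/3 = (7/3)*(-6) = -14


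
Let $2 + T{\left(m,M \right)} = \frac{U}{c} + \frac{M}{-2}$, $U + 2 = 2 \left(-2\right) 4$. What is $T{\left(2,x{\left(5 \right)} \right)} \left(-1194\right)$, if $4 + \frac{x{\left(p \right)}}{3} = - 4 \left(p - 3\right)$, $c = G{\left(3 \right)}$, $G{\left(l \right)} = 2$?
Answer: $-8358$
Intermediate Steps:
$c = 2$
$U = -18$ ($U = -2 + 2 \left(-2\right) 4 = -2 - 16 = -18$)
$x{\left(p \right)} = 24 - 12 p$ ($x{\left(p \right)} = -12 + 3 \left(- 4 \left(p - 3\right)\right) = -12 + 3 \left(- 4 \left(-3 + p\right)\right) = -12 + 3 \left(12 - 4 p\right) = -12 - \left(-36 + 12 p\right) = 24 - 12 p$)
$T{\left(m,M \right)} = -11 - \frac{M}{2}$ ($T{\left(m,M \right)} = -2 + \left(- \frac{18}{2} + \frac{M}{-2}\right) = -2 + \left(\left(-18\right) \frac{1}{2} + M \left(- \frac{1}{2}\right)\right) = -2 - \left(9 + \frac{M}{2}\right) = -11 - \frac{M}{2}$)
$T{\left(2,x{\left(5 \right)} \right)} \left(-1194\right) = \left(-11 - \frac{24 - 60}{2}\right) \left(-1194\right) = \left(-11 - -18\right) \left(-1194\right) = \left(-11 + 18\right) \left(-1194\right) = 7 \left(-1194\right) = -8358$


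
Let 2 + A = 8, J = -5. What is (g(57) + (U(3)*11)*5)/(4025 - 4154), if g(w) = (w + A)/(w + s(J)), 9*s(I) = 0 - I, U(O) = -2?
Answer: 8059/9546 ≈ 0.84423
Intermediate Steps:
A = 6 (A = -2 + 8 = 6)
s(I) = -I/9 (s(I) = (0 - I)/9 = (-I)/9 = -I/9)
g(w) = (6 + w)/(5/9 + w) (g(w) = (w + 6)/(w - ⅑*(-5)) = (6 + w)/(w + 5/9) = (6 + w)/(5/9 + w))
(g(57) + (U(3)*11)*5)/(4025 - 4154) = (9*(6 + 57)/(5 + 9*57) - 2*11*5)/(4025 - 4154) = (9*63/(5 + 513) - 22*5)/(-129) = (9*63/518 - 110)*(-1/129) = (9*(1/518)*63 - 110)*(-1/129) = (81/74 - 110)*(-1/129) = -8059/74*(-1/129) = 8059/9546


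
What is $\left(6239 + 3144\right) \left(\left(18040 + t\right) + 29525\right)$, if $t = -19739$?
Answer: $261091358$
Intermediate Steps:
$\left(6239 + 3144\right) \left(\left(18040 + t\right) + 29525\right) = \left(6239 + 3144\right) \left(\left(18040 - 19739\right) + 29525\right) = 9383 \left(-1699 + 29525\right) = 9383 \cdot 27826 = 261091358$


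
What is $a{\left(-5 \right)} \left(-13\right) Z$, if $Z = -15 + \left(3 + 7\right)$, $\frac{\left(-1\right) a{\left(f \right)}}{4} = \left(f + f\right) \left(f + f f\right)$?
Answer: $52000$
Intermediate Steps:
$a{\left(f \right)} = - 8 f \left(f + f^{2}\right)$ ($a{\left(f \right)} = - 4 \left(f + f\right) \left(f + f f\right) = - 4 \cdot 2 f \left(f + f^{2}\right) = - 8 f \left(f + f^{2}\right)$)
$Z = -5$ ($Z = -15 + 10 = -5$)
$a{\left(-5 \right)} \left(-13\right) Z = 8 \left(-5\right)^{2} \left(-1 - -5\right) \left(-13\right) \left(-5\right) = 8 \cdot 25 \left(-1 + 5\right) \left(-13\right) \left(-5\right) = 8 \cdot 25 \cdot 4 \left(-13\right) \left(-5\right) = 800 \left(-13\right) \left(-5\right) = \left(-10400\right) \left(-5\right) = 52000$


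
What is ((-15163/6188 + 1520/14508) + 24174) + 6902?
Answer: 53647172755/1726452 ≈ 31074.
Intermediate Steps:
((-15163/6188 + 1520/14508) + 24174) + 6902 = ((-15163*1/6188 + 1520*(1/14508)) + 24174) + 6902 = ((-15163/6188 + 380/3627) + 24174) + 6902 = (-4049597/1726452 + 24174) + 6902 = 41731201051/1726452 + 6902 = 53647172755/1726452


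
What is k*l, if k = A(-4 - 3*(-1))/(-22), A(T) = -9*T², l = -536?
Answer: -2412/11 ≈ -219.27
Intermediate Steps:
k = 9/22 (k = -9*(-4 - 3*(-1))²/(-22) = -9*(-4 + 3)²*(-1/22) = -9*(-1)²*(-1/22) = -9*1*(-1/22) = -9*(-1/22) = 9/22 ≈ 0.40909)
k*l = (9/22)*(-536) = -2412/11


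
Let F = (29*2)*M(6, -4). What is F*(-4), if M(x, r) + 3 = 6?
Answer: -696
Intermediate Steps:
M(x, r) = 3 (M(x, r) = -3 + 6 = 3)
F = 174 (F = (29*2)*3 = 58*3 = 174)
F*(-4) = 174*(-4) = -696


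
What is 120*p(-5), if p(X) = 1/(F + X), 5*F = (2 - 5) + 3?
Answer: -24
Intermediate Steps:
F = 0 (F = ((2 - 5) + 3)/5 = (-3 + 3)/5 = (⅕)*0 = 0)
p(X) = 1/X (p(X) = 1/(0 + X) = 1/X)
120*p(-5) = 120/(-5) = 120*(-⅕) = -24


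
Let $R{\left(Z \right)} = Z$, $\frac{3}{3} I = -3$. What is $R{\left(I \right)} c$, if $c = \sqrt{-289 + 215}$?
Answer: $- 3 i \sqrt{74} \approx - 25.807 i$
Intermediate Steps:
$I = -3$
$c = i \sqrt{74}$ ($c = \sqrt{-74} = i \sqrt{74} \approx 8.6023 i$)
$R{\left(I \right)} c = - 3 i \sqrt{74}$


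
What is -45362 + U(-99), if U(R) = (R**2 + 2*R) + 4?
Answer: -35755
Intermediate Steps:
U(R) = 4 + R**2 + 2*R
-45362 + U(-99) = -45362 + (4 + (-99)**2 + 2*(-99)) = -45362 + (4 + 9801 - 198) = -45362 + 9607 = -35755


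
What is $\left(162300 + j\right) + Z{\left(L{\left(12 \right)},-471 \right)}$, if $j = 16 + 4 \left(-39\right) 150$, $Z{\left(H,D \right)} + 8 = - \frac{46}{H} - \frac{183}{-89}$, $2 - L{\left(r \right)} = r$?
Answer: $\frac{61817022}{445} \approx 1.3891 \cdot 10^{5}$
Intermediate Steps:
$L{\left(r \right)} = 2 - r$
$Z{\left(H,D \right)} = - \frac{529}{89} - \frac{46}{H}$ ($Z{\left(H,D \right)} = -8 - \left(- \frac{183}{89} + \frac{46}{H}\right) = -8 + \left(- \frac{46}{H} + \frac{183}{89}\right) = -8 + \left(\frac{183}{89} - \frac{46}{H}\right) = - \frac{529}{89} - \frac{46}{H}$)
$j = -23384$ ($j = 16 - 23400 = -23384$)
$\left(162300 + j\right) + Z{\left(L{\left(12 \right)},-471 \right)} = \left(162300 - 23384\right) - \left(\frac{529}{89} + \frac{46}{2 - 12}\right) = 138916 - \left(\frac{529}{89} + \frac{46}{2 - 12}\right) = 138916 - \left(\frac{529}{89} + \frac{46}{-10}\right) = 138916 - \frac{598}{445} = \frac{61817022}{445}$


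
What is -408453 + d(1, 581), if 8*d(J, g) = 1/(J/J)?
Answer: -3267623/8 ≈ -4.0845e+5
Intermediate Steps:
d(J, g) = ⅛ (d(J, g) = 1/(8*((J/J))) = (⅛)/1 = (⅛)*1 = ⅛)
-408453 + d(1, 581) = -408453 + ⅛ = -3267623/8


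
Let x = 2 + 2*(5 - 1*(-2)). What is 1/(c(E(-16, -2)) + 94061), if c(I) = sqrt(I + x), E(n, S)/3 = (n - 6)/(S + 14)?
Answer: 188122/17694943421 - sqrt(42)/17694943421 ≈ 1.0631e-5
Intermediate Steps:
x = 16 (x = 2 + 2*(5 + 2) = 2 + 2*7 = 2 + 14 = 16)
E(n, S) = 3*(-6 + n)/(14 + S) (E(n, S) = 3*((n - 6)/(S + 14)) = 3*((-6 + n)/(14 + S)) = 3*(-6 + n)/(14 + S))
c(I) = sqrt(16 + I) (c(I) = sqrt(I + 16) = sqrt(16 + I))
1/(c(E(-16, -2)) + 94061) = 1/(sqrt(16 + 3*(-6 - 16)/(14 - 2)) + 94061) = 1/(sqrt(16 + 3*(-22)/12) + 94061) = 1/(sqrt(16 + 3*(1/12)*(-22)) + 94061) = 1/(sqrt(16 - 11/2) + 94061) = 1/(sqrt(21/2) + 94061) = 1/(sqrt(42)/2 + 94061) = 1/(94061 + sqrt(42)/2)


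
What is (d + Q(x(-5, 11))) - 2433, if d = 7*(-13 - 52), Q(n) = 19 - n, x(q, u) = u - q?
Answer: -2885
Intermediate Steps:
d = -455 (d = 7*(-65) = -455)
(d + Q(x(-5, 11))) - 2433 = (-455 + (19 - (11 - 1*(-5)))) - 2433 = (-455 + (19 - (11 + 5))) - 2433 = (-455 + (19 - 1*16)) - 2433 = (-455 + (19 - 16)) - 2433 = (-455 + 3) - 2433 = -452 - 2433 = -2885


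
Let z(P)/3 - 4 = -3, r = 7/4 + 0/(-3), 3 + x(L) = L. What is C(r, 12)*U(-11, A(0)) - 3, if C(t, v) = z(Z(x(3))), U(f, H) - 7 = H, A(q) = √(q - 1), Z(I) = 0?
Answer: 18 + 3*I ≈ 18.0 + 3.0*I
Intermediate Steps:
x(L) = -3 + L
A(q) = √(-1 + q)
U(f, H) = 7 + H
r = 7/4 (r = 7*(¼) + 0*(-⅓) = 7/4 + 0 = 7/4 ≈ 1.7500)
z(P) = 3 (z(P) = 12 + 3*(-3) = 12 - 9 = 3)
C(t, v) = 3
C(r, 12)*U(-11, A(0)) - 3 = 3*(7 + √(-1 + 0)) - 3 = 3*(7 + √(-1)) - 3 = 3*(7 + I) - 3 = (21 + 3*I) - 3 = 18 + 3*I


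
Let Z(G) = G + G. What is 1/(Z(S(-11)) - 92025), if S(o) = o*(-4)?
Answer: -1/91937 ≈ -1.0877e-5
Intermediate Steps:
S(o) = -4*o
Z(G) = 2*G
1/(Z(S(-11)) - 92025) = 1/(2*(-4*(-11)) - 92025) = 1/(2*44 - 92025) = 1/(88 - 92025) = 1/(-91937) = -1/91937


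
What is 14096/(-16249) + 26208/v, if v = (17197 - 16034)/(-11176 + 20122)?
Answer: 3809671629584/18897587 ≈ 2.0160e+5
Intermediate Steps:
v = 1163/8946 ≈ 0.13000
14096/(-16249) + 26208/v = 14096/(-16249) + 26208/(1163/8946) = 14096*(-1/16249) + 26208*(8946/1163) = -14096/16249 + 234456768/1163 = 3809671629584/18897587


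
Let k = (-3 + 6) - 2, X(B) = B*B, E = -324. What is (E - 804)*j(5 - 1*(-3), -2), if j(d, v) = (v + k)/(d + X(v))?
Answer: 94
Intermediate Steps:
X(B) = B²
k = 1 (k = 3 - 2 = 1)
j(d, v) = (1 + v)/(d + v²) (j(d, v) = (v + 1)/(d + v²) = (1 + v)/(d + v²))
(E - 804)*j(5 - 1*(-3), -2) = (-324 - 804)*((1 - 2)/((5 - 1*(-3)) + (-2)²)) = -1128*(-1)/((5 + 3) + 4) = -1128*(-1)/(8 + 4) = -1128*(-1)/12 = -94*(-1) = -1128*(-1/12) = 94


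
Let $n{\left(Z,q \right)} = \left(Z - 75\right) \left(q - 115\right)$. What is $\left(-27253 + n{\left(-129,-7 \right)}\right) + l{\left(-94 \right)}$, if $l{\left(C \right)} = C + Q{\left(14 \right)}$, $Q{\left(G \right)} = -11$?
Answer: $-2470$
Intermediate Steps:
$n{\left(Z,q \right)} = \left(-115 + q\right) \left(-75 + Z\right)$ ($n{\left(Z,q \right)} = \left(-75 + Z\right) \left(-115 + q\right) = \left(-115 + q\right) \left(-75 + Z\right)$)
$l{\left(C \right)} = -11 + C$ ($l{\left(C \right)} = C - 11 = -11 + C$)
$\left(-27253 + n{\left(-129,-7 \right)}\right) + l{\left(-94 \right)} = \left(-27253 - -24888\right) - 105 = \left(-27253 + \left(8625 + 14835 + 525 + 903\right)\right) - 105 = \left(-27253 + 24888\right) - 105 = -2365 - 105 = -2470$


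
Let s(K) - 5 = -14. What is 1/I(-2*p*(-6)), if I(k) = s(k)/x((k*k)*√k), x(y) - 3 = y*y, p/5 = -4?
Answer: 265420799999/3 ≈ 8.8474e+10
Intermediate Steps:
p = -20 (p = 5*(-4) = -20)
s(K) = -9 (s(K) = 5 - 14 = -9)
x(y) = 3 + y² (x(y) = 3 + y*y = 3 + y²)
I(k) = -9/(3 + k⁵) (I(k) = -9/(3 + ((k*k)*√k)²) = -9/(3 + (k²*√k)²) = -9/(3 + (k^(5/2))²) = -9/(3 + k⁵))
1/I(-2*p*(-6)) = 1/(-9/(3 + (-2*(-20)*(-6))⁵)) = 1/(-9/(3 + (40*(-6))⁵)) = 1/(-9/(3 + (-240)⁵)) = 1/(-9/(3 - 796262400000)) = 1/(-9/(-796262399997)) = 1/(-9*(-1/796262399997)) = 1/(3/265420799999) = 265420799999/3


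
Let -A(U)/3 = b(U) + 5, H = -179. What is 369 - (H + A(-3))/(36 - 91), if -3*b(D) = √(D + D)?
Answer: 20101/55 + I*√6/55 ≈ 365.47 + 0.044536*I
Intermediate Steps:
b(D) = -√2*√D/3 (b(D) = -√(D + D)/3 = -√2*√D/3)
A(U) = -15 + √2*√U (A(U) = -3*(-√2*√U/3 + 5) = -3*(5 - √2*√U/3) = -15 + √2*√U)
369 - (H + A(-3))/(36 - 91) = 369 - (-179 + (-15 + √2*√(-3)))/(36 - 91) = 369 - (-179 + (-15 + √2*(I*√3)))/(-55) = 369 - (-179 + (-15 + I*√6))*(-1)/55 = 369 - (-194 + I*√6)*(-1)/55 = 369 - (194/55 - I*√6/55) = 369 + (-194/55 + I*√6/55) = 20101/55 + I*√6/55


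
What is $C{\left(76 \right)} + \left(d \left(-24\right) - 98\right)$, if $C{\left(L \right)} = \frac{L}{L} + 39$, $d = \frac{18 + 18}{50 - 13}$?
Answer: $- \frac{3010}{37} \approx -81.351$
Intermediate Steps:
$d = \frac{36}{37} \approx 0.97297$
$C{\left(L \right)} = 40$ ($C{\left(L \right)} = 1 + 39 = 40$)
$C{\left(76 \right)} + \left(d \left(-24\right) - 98\right) = 40 + \left(\frac{36}{37} \left(-24\right) - 98\right) = 40 - \frac{4490}{37} = - \frac{3010}{37}$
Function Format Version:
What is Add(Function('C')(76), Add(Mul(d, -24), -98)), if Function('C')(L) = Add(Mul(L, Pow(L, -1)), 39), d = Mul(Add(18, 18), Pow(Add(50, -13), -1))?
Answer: Rational(-3010, 37) ≈ -81.351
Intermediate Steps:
d = Rational(36, 37) (d = Mul(36, Pow(37, -1)) = Mul(36, Rational(1, 37)) = Rational(36, 37) ≈ 0.97297)
Function('C')(L) = 40 (Function('C')(L) = Add(1, 39) = 40)
Add(Function('C')(76), Add(Mul(d, -24), -98)) = Add(40, Add(Mul(Rational(36, 37), -24), -98)) = Add(40, Add(Rational(-864, 37), -98)) = Add(40, Rational(-4490, 37)) = Rational(-3010, 37)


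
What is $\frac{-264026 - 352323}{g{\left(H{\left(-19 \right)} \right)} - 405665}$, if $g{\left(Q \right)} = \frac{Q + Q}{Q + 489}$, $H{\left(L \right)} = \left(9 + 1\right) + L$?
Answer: $\frac{49307920}{32453203} \approx 1.5194$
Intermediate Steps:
$H{\left(L \right)} = 10 + L$
$g{\left(Q \right)} = \frac{2 Q}{489 + Q}$
$\frac{-264026 - 352323}{g{\left(H{\left(-19 \right)} \right)} - 405665} = \frac{-264026 - 352323}{\frac{2 \left(10 - 19\right)}{489 + \left(10 - 19\right)} - 405665} = - \frac{616349}{2 \left(-9\right) \frac{1}{489 - 9} - 405665} = - \frac{616349}{2 \left(-9\right) \frac{1}{480} - 405665} = - \frac{616349}{- \frac{3}{80} - 405665} = - \frac{616349}{- \frac{32453203}{80}} = \left(-616349\right) \left(- \frac{80}{32453203}\right) = \frac{49307920}{32453203}$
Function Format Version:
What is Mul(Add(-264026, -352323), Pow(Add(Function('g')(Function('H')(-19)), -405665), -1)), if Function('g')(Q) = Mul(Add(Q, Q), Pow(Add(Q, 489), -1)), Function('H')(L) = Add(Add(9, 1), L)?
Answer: Rational(49307920, 32453203) ≈ 1.5194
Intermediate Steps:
Function('H')(L) = Add(10, L)
Function('g')(Q) = Mul(2, Q, Pow(Add(489, Q), -1)) (Function('g')(Q) = Mul(Mul(2, Q), Pow(Add(489, Q), -1)) = Mul(2, Q, Pow(Add(489, Q), -1)))
Mul(Add(-264026, -352323), Pow(Add(Function('g')(Function('H')(-19)), -405665), -1)) = Mul(Add(-264026, -352323), Pow(Add(Mul(2, Add(10, -19), Pow(Add(489, Add(10, -19)), -1)), -405665), -1)) = Mul(-616349, Pow(Add(Mul(2, -9, Pow(Add(489, -9), -1)), -405665), -1)) = Mul(-616349, Pow(Add(Mul(2, -9, Pow(480, -1)), -405665), -1)) = Mul(-616349, Pow(Add(Mul(2, -9, Rational(1, 480)), -405665), -1)) = Mul(-616349, Pow(Add(Rational(-3, 80), -405665), -1)) = Mul(-616349, Pow(Rational(-32453203, 80), -1)) = Mul(-616349, Rational(-80, 32453203)) = Rational(49307920, 32453203)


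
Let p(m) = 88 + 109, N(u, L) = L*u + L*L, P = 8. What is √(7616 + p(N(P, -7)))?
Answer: √7813 ≈ 88.391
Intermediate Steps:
N(u, L) = L² + L*u (N(u, L) = L*u + L² = L² + L*u)
p(m) = 197
√(7616 + p(N(P, -7))) = √(7616 + 197) = √7813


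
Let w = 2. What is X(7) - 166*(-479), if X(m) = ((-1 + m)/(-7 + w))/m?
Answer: 2782984/35 ≈ 79514.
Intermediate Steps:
X(m) = (⅕ - m/5)/m (X(m) = ((-1 + m)/(-7 + 2))/m = ((-1 + m)/(-5))/m = ((-1 + m)*(-⅕))/m = (⅕ - m/5)/m)
X(7) - 166*(-479) = (⅕)*(1 - 1*7)/7 - 166*(-479) = (⅕)*(⅐)*(1 - 7) + 79514 = (⅕)*(⅐)*(-6) + 79514 = -6/35 + 79514 = 2782984/35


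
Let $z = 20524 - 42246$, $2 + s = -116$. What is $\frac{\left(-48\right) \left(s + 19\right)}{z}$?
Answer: $- \frac{2376}{10861} \approx -0.21876$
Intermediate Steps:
$s = -118$ ($s = -2 - 116 = -118$)
$z = -21722$ ($z = 20524 - 42246 = -21722$)
$\frac{\left(-48\right) \left(s + 19\right)}{z} = \frac{\left(-48\right) \left(-118 + 19\right)}{-21722} = \left(-48\right) \left(-99\right) \left(- \frac{1}{21722}\right) = 4752 \left(- \frac{1}{21722}\right) = - \frac{2376}{10861}$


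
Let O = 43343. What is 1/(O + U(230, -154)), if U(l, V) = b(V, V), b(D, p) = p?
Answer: 1/43189 ≈ 2.3154e-5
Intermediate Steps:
U(l, V) = V
1/(O + U(230, -154)) = 1/(43343 - 154) = 1/43189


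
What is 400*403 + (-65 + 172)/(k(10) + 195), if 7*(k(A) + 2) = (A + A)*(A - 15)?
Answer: 201661949/1251 ≈ 1.6120e+5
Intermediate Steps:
k(A) = -2 + 2*A*(-15 + A)/7 (k(A) = -2 + ((A + A)*(A - 15))/7 = -2 + ((2*A)*(-15 + A))/7 = -2 + (2*A*(-15 + A))/7 = -2 + 2*A*(-15 + A)/7)
400*403 + (-65 + 172)/(k(10) + 195) = 400*403 + (-65 + 172)/((-2 - 30/7*10 + (2/7)*10²) + 195) = 161200 + 107/((-2 - 300/7 + (2/7)*100) + 195) = 161200 + 107/((-2 - 300/7 + 200/7) + 195) = 161200 + 107/(-114/7 + 195) = 161200 + 107/(1251/7) = 161200 + 107*(7/1251) = 161200 + 749/1251 = 201661949/1251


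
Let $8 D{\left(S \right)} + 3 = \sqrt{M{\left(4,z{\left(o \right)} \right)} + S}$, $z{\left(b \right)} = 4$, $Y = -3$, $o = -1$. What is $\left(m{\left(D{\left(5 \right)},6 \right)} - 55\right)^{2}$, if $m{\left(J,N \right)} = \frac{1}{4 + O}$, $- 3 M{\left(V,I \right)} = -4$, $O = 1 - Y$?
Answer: $\frac{192721}{64} \approx 3011.3$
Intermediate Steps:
$O = 4$ ($O = 1 - -3 = 1 + 3 = 4$)
$M{\left(V,I \right)} = \frac{4}{3}$ ($M{\left(V,I \right)} = \left(- \frac{1}{3}\right) \left(-4\right) = \frac{4}{3}$)
$D{\left(S \right)} = - \frac{3}{8} + \frac{\sqrt{\frac{4}{3} + S}}{8}$
$m{\left(J,N \right)} = \frac{1}{8}$ ($m{\left(J,N \right)} = \frac{1}{4 + 4} = \frac{1}{8}$)
$\left(m{\left(D{\left(5 \right)},6 \right)} - 55\right)^{2} = \left(\frac{1}{8} - 55\right)^{2} = \left(- \frac{439}{8}\right)^{2} = \frac{192721}{64}$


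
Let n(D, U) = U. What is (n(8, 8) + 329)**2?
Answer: 113569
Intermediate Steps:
(n(8, 8) + 329)**2 = (8 + 329)**2 = 337**2 = 113569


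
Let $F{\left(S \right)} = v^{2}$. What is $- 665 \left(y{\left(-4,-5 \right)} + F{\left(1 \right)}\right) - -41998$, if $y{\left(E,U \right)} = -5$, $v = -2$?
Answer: $42663$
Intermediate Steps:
$F{\left(S \right)} = 4$ ($F{\left(S \right)} = \left(-2\right)^{2} = 4$)
$- 665 \left(y{\left(-4,-5 \right)} + F{\left(1 \right)}\right) - -41998 = - 665 \left(-5 + 4\right) - -41998 = \left(-665\right) \left(-1\right) + 41998 = 665 + 41998 = 42663$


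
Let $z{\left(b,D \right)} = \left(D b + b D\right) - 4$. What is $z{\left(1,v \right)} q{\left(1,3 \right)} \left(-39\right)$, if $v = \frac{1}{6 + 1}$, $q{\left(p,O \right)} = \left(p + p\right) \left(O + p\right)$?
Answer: $\frac{8112}{7} \approx 1158.9$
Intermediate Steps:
$q{\left(p,O \right)} = 2 p \left(O + p\right)$
$v = \frac{1}{7} \approx 0.14286$
$z{\left(b,D \right)} = -4 + 2 D b$ ($z{\left(b,D \right)} = \left(D b + D b\right) - 4 = 2 D b - 4 = -4 + 2 D b$)
$z{\left(1,v \right)} q{\left(1,3 \right)} \left(-39\right) = \left(-4 + 2 \cdot \frac{1}{7} \cdot 1\right) 2 \cdot 1 \left(3 + 1\right) \left(-39\right) = \left(-4 + \frac{2}{7}\right) 2 \cdot 1 \cdot 4 \left(-39\right) = \left(- \frac{26}{7}\right) 8 \left(-39\right) = \left(- \frac{208}{7}\right) \left(-39\right) = \frac{8112}{7}$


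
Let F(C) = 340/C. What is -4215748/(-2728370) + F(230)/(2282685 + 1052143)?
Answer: 80838091401373/52317206854570 ≈ 1.5452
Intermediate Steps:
-4215748/(-2728370) + F(230)/(2282685 + 1052143) = -4215748/(-2728370) + (340/230)/(2282685 + 1052143) = -4215748*(-1/2728370) + (340*(1/230))/3334828 = 2107874/1364185 + (34/23)*(1/3334828) = 2107874/1364185 + 17/38350522 = 80838091401373/52317206854570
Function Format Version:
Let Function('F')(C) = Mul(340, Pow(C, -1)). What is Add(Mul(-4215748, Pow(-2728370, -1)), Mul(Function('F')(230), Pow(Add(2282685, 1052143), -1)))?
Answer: Rational(80838091401373, 52317206854570) ≈ 1.5452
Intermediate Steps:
Add(Mul(-4215748, Pow(-2728370, -1)), Mul(Function('F')(230), Pow(Add(2282685, 1052143), -1))) = Add(Mul(-4215748, Pow(-2728370, -1)), Mul(Mul(340, Pow(230, -1)), Pow(Add(2282685, 1052143), -1))) = Add(Mul(-4215748, Rational(-1, 2728370)), Mul(Mul(340, Rational(1, 230)), Pow(3334828, -1))) = Add(Rational(2107874, 1364185), Mul(Rational(34, 23), Rational(1, 3334828))) = Add(Rational(2107874, 1364185), Rational(17, 38350522)) = Rational(80838091401373, 52317206854570)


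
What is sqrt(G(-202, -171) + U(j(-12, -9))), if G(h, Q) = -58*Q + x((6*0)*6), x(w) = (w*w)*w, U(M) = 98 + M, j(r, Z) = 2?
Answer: sqrt(10018) ≈ 100.09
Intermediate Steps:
x(w) = w**3 (x(w) = w**2*w = w**3)
G(h, Q) = -58*Q (G(h, Q) = -58*Q + ((6*0)*6)**3 = -58*Q + (0*6)**3 = -58*Q + 0**3 = -58*Q + 0 = -58*Q)
sqrt(G(-202, -171) + U(j(-12, -9))) = sqrt(-58*(-171) + (98 + 2)) = sqrt(9918 + 100) = sqrt(10018)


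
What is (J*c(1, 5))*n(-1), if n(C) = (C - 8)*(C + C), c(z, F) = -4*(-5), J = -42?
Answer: -15120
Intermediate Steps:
c(z, F) = 20
n(C) = 2*C*(-8 + C) (n(C) = (-8 + C)*(2*C) = 2*C*(-8 + C))
(J*c(1, 5))*n(-1) = (-42*20)*(2*(-1)*(-8 - 1)) = -1680*(-1)*(-9) = -840*18 = -15120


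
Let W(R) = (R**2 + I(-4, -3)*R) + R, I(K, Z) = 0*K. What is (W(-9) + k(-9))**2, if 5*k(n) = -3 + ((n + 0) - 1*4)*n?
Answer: 224676/25 ≈ 8987.0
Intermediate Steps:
I(K, Z) = 0
W(R) = R + R**2 (W(R) = (R**2 + 0*R) + R = (R**2 + 0) + R = R**2 + R = R + R**2)
k(n) = -3/5 + n*(-4 + n)/5 (k(n) = (-3 + ((n + 0) - 1*4)*n)/5 = (-3 + (n - 4)*n)/5 = (-3 + (-4 + n)*n)/5 = (-3 + n*(-4 + n))/5 = -3/5 + n*(-4 + n)/5)
(W(-9) + k(-9))**2 = (-9*(1 - 9) + (-3/5 - 4/5*(-9) + (1/5)*(-9)**2))**2 = (-9*(-8) + (-3/5 + 36/5 + (1/5)*81))**2 = (72 + (-3/5 + 36/5 + 81/5))**2 = (72 + 114/5)**2 = (474/5)**2 = 224676/25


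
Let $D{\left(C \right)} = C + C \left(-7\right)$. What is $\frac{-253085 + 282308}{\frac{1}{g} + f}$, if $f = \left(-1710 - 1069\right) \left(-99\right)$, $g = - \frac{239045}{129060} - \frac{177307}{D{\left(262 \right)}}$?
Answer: $\frac{609014427683}{5733588743395} \approx 0.10622$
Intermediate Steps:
$D{\left(C \right)} = - 6 C$ ($D{\left(C \right)} = C - 7 C = - 6 C$)
$g = \frac{187562189}{1690686}$ ($g = - \frac{239045}{129060} - \frac{177307}{\left(-6\right) 262} = \left(-239045\right) \frac{1}{129060} - \frac{177307}{-1572} = - \frac{47809}{25812} - - \frac{177307}{1572} = - \frac{47809}{25812} + \frac{177307}{1572} = \frac{187562189}{1690686} \approx 110.94$)
$f = 275121$ ($f = \left(-2779\right) \left(-99\right) = 275121$)
$\frac{-253085 + 282308}{\frac{1}{g} + f} = \frac{-253085 + 282308}{\frac{1}{\frac{187562189}{1690686}} + 275121} = \frac{29223}{\frac{1690686}{187562189} + 275121} = \frac{29223}{\frac{51602298690555}{187562189}} = 29223 \cdot \frac{187562189}{51602298690555} = \frac{609014427683}{5733588743395}$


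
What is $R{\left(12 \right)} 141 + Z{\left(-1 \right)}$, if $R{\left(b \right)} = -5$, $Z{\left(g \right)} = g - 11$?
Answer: $-717$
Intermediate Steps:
$Z{\left(g \right)} = -11 + g$
$R{\left(12 \right)} 141 + Z{\left(-1 \right)} = \left(-5\right) 141 - 12 = -705 - 12 = -717$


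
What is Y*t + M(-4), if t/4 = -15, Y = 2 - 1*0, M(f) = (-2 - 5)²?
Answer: -71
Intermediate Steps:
M(f) = 49 (M(f) = (-7)² = 49)
Y = 2 (Y = 2 + 0 = 2)
t = -60 (t = 4*(-15) = -60)
Y*t + M(-4) = 2*(-60) + 49 = -120 + 49 = -71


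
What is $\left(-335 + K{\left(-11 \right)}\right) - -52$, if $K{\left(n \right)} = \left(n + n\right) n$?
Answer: $-41$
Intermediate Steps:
$K{\left(n \right)} = 2 n^{2}$ ($K{\left(n \right)} = 2 n n = 2 n^{2}$)
$\left(-335 + K{\left(-11 \right)}\right) - -52 = \left(-335 + 2 \left(-11\right)^{2}\right) - -52 = \left(-335 + 2 \cdot 121\right) + 52 = \left(-335 + 242\right) + 52 = -93 + 52 = -41$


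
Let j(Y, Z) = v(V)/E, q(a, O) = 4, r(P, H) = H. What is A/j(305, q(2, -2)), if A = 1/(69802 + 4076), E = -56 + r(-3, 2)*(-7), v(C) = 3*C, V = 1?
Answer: -5/15831 ≈ -0.00031584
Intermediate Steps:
E = -70 (E = -56 + 2*(-7) = -56 - 14 = -70)
A = 1/73878 ≈ 1.3536e-5
j(Y, Z) = -3/70 (j(Y, Z) = (3*1)/(-70) = 3*(-1/70) = -3/70)
A/j(305, q(2, -2)) = 1/(73878*(-3/70)) = (1/73878)*(-70/3) = -5/15831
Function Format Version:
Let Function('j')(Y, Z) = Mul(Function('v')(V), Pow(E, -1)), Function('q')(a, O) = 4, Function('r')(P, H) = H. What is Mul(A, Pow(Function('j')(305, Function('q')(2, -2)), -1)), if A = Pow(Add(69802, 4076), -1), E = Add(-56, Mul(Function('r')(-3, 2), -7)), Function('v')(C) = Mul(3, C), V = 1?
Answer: Rational(-5, 15831) ≈ -0.00031584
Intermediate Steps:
E = -70 (E = Add(-56, Mul(2, -7)) = Add(-56, -14) = -70)
A = Rational(1, 73878) (A = Pow(73878, -1) = Rational(1, 73878) ≈ 1.3536e-5)
Function('j')(Y, Z) = Rational(-3, 70) (Function('j')(Y, Z) = Mul(Mul(3, 1), Pow(-70, -1)) = Mul(3, Rational(-1, 70)) = Rational(-3, 70))
Mul(A, Pow(Function('j')(305, Function('q')(2, -2)), -1)) = Mul(Rational(1, 73878), Pow(Rational(-3, 70), -1)) = Mul(Rational(1, 73878), Rational(-70, 3)) = Rational(-5, 15831)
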